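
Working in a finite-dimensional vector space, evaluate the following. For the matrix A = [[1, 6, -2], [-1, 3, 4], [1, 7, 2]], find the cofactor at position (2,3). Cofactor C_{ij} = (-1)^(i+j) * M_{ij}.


To find cofactor C_{23}, delete row 2 and column 3.
The resulting 2x2 submatrix is: [[1, 6], [1, 7]]
Minor M_{23} = 1*7 - 6*1
  = 7 - 6 = 1
Sign = (-1)^(2+3) = (-1)^5 = -1
Cofactor C_{23} = -1 * 1 = -1

-1


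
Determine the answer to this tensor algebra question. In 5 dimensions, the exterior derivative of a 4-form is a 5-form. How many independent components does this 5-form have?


The exterior derivative of a p-form is a (p+1)-form.
Its number of independent components is C(n, p+1).
n = 5, p+1 = 5
C(5, 5) = 1

1


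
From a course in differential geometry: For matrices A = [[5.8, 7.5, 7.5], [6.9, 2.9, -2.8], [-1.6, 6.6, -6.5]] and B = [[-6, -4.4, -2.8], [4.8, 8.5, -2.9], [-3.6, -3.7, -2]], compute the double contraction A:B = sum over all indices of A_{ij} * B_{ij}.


A:B = sum over all i,j of A_{ij} * B_{ij}.
Row 1: 5.8*-6=-34.8, 7.5*-4.4=-33, 7.5*-2.8=-21 => row sum = -88.8
Row 2: 6.9*4.8=33.12, 2.9*8.5=24.65, -2.8*-2.9=8.12 => row sum = 65.89
Row 3: -1.6*-3.6=5.76, 6.6*-3.7=-24.42, -6.5*-2=13 => row sum = -5.66
Total = -88.8 + 65.89 + -5.66 = -28.57

-28.57


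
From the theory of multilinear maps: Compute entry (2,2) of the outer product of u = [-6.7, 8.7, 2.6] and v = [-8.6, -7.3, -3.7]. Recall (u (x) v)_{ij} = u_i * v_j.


The outer product entry T_{ij} = u_i * v_j.
We need i=2, j=2.
u_2 = 8.7, v_2 = -7.3
T_{2,2} = 8.7 * -7.3 = -63.51

-63.51


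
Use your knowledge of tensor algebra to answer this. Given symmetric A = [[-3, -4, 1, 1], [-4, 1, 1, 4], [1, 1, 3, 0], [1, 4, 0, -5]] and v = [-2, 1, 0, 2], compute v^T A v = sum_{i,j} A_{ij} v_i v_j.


First compute Av:
(Av)_1 = -3*-2 + -4*1 + 1*0 + 1*2 = 4
(Av)_2 = -4*-2 + 1*1 + 1*0 + 4*2 = 17
(Av)_3 = 1*-2 + 1*1 + 3*0 + 0*2 = -1
(Av)_4 = 1*-2 + 4*1 + 0*0 + -5*2 = -8
Av = [4, 17, -1, -8]
Then v^T (Av) = -2*4 + 1*17 + 0*-1 + 2*-8
= -8 + 17 + 0 + -16 = -7

-7


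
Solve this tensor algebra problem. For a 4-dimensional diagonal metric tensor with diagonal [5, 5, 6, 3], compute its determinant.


For a diagonal metric, the determinant is the product of diagonal entries.
Diagonal entries: 5, 5, 6, 3
det(g) = 5 * 5 * 6 * 3 = 450

450


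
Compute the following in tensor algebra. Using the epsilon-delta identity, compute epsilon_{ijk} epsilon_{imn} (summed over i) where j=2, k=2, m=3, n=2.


Using the identity: epsilon_{ijk} epsilon_{imn} = delta_{jm} delta_{kn} - delta_{jn} delta_{km}.
delta_{23} = 0
delta_{22} = 1
delta_{22} = 1
delta_{23} = 0
Result = 0 * 1 - 1 * 0 = 0 - 0 = 0

0


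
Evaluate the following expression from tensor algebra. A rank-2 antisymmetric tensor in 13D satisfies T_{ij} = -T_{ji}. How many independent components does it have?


An antisymmetric rank-2 tensor satisfies A_{ij} = -A_{ji}, so diagonal entries are zero.
The independent components are the upper-triangular entries: C(n, 2) = n(n-1)/2.
n = 13
C(13, 2) = 13 * 12 / 2 = 156 / 2 = 78

78


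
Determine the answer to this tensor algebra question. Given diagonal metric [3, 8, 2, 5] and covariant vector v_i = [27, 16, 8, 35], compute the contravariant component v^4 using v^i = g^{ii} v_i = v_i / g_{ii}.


To raise an index with a diagonal metric: v^i = v_i / g_{ii}.
For index 4: v_4 = 35, g_{44} = 5
v^4 = 35 / 5 = 7

7


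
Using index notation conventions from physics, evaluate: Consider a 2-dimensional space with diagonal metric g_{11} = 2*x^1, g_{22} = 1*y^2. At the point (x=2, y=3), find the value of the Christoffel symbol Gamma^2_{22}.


For a diagonal metric, Gamma^k_{ij} = (1/2) g^{kk} (dg_{ik}/dx_j + dg_{jk}/dx_i - dg_{ij}/dx_k).
The metric is diagonal, so g_{ab} = 0 for a != b.
At the given point: g_{11} = 4, g_{22} = 9
g^{22} = 1/9
dg_{22}/dx_2 = dg_{22}/dx_2 = 6
dg_{22}/dx_2 = dg_{22}/dx_2 = 6
dg_{22}/dx_2 = dg_{22}/dx_2 = 6
Numerator = 6 + 6 - 6 = 6
Gamma^2_{22} = 6 / (2 * 9) = 1/3

1/3


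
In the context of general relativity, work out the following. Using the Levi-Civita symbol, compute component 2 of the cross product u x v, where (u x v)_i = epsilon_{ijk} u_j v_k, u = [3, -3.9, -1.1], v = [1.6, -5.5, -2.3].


(u x v)_2 = sum_{j,k} epsilon_{2jk} u_j v_k. Only permutations of (1,2,3) contribute; the two non-zero terms are:
eps_{213} u_1 v_3 = -1 * 3 * -2.3 = 6.9
eps_{231} u_3 v_1 = 1 * -1.1 * 1.6 = -1.76
(u x v)_2 = 5.14

5.14


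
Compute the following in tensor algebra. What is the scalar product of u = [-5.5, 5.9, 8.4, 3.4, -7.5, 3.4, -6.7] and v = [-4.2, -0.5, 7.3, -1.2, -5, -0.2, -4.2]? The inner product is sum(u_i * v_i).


The inner product u . v = sum of u_i * v_i.
Term-by-term: -5.5 * -4.2, 5.9 * -0.5, 8.4 * 7.3, 3.4 * -1.2, -7.5 * -5, 3.4 * -0.2, -6.7 * -4.2
Products: 23.1, -2.95, 61.32, -4.08, 37.5, -0.68, 28.14
Sum = 23.1 + -2.95 + 61.32 + -4.08 + 37.5 + -0.68 + 28.14 = 142.35

142.35


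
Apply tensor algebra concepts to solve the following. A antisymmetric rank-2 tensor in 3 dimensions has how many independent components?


A antisymmetric rank-2 tensor in d dimensions has d(d-1)/2 independent components.
d = 3
d(d-1)/2 = 3 * 2 / 2 = 6 / 2 = 3

3


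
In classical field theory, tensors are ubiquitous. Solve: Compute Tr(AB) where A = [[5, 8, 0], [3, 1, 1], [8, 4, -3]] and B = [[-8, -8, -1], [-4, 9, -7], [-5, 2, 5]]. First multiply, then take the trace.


Tr(AB) = sum_i (AB)_{ii} where (AB)_{ii} = sum_k A_{ik} B_{ki}.
(AB)_{11} = 5*-8 + 8*-4 + 0*-5 = -72
(AB)_{22} = 3*-8 + 1*9 + 1*2 = -13
(AB)_{33} = 8*-1 + 4*-7 + -3*5 = -51
Tr(AB) = -72 + -13 + -51 = -136

-136


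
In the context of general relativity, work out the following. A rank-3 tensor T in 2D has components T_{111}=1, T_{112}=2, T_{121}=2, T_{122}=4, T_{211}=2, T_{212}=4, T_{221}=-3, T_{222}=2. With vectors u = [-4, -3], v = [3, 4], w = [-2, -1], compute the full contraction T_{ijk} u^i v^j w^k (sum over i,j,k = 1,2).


S = sum over i,j,k of T_{ijk} u_i v_j w_k. Expanding all 8 terms:
T_{111}*u_1*v_1*w_1 = 1*-4*3*-2 = 24  (running total: 24)
T_{112}*u_1*v_1*w_2 = 2*-4*3*-1 = 24  (running total: 48)
T_{121}*u_1*v_2*w_1 = 2*-4*4*-2 = 64  (running total: 112)
T_{122}*u_1*v_2*w_2 = 4*-4*4*-1 = 64  (running total: 176)
T_{211}*u_2*v_1*w_1 = 2*-3*3*-2 = 36  (running total: 212)
T_{212}*u_2*v_1*w_2 = 4*-3*3*-1 = 36  (running total: 248)
T_{221}*u_2*v_2*w_1 = -3*-3*4*-2 = -72  (running total: 176)
T_{222}*u_2*v_2*w_2 = 2*-3*4*-1 = 24  (running total: 200)
S = 200

200


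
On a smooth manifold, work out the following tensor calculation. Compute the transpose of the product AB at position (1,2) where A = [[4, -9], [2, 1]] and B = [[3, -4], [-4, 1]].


(AB)^T_{ij} = (AB)_{ji} = sum_k A_{jk} B_{ki}.
For i=1, j=2 we need (AB)_{21}:
A_{21} * B_{11} = 2 * 3 = 6
A_{22} * B_{21} = 1 * -4 = -4
Sum = 6 + -4 = 2

2


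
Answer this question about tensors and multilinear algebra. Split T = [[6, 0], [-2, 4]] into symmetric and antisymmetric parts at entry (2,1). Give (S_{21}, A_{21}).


T_{21} = -2
T_{12} = 0
S_{21} = (-2 + 0)/2 = -2/2 = -1
A_{21} = (-2 - 0)/2 = -2/2 = -1
Check: S + A = -1 + -1 = -2 = T_{21}.

(-1, -1)


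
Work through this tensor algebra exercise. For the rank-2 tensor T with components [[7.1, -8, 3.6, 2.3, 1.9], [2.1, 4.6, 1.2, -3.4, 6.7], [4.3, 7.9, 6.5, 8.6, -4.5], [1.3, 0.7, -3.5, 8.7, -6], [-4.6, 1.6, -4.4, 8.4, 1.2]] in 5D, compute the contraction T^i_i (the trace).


The contraction (trace) of a rank-2 tensor is the sum of its diagonal elements.
Diagonal entries: A[1,1] = 7.1, A[2,2] = 4.6, A[3,3] = 6.5, A[4,4] = 8.7, A[5,5] = 1.2
Tr(A) = 7.1 + 4.6 + 6.5 + 8.7 + 1.2 = 28.1

28.1


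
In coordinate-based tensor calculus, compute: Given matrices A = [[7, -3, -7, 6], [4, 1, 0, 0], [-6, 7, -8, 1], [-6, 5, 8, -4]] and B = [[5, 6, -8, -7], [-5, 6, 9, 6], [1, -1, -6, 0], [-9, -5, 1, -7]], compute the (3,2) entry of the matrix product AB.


(AB)_{ij} = sum_k A_{ik} B_{kj}.
For i=3, j=2:
A_{31} * B_{12} = -6 * 6 = -36
A_{32} * B_{22} = 7 * 6 = 42
A_{33} * B_{32} = -8 * -1 = 8
A_{34} * B_{42} = 1 * -5 = -5
Sum = -36 + 42 + 8 + -5 = 9

9


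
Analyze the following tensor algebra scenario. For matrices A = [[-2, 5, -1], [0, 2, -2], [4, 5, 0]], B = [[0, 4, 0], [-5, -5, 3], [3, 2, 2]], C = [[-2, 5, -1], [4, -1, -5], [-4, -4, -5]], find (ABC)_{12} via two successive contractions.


(ABC)_{12} = sum_m (AB)_{1m} C_{m2}. First compute row 1 of AB.
(AB)_{11} = -2*0 + 5*-5 + -1*3 = -28
(AB)_{12} = -2*4 + 5*-5 + -1*2 = -35
(AB)_{13} = -2*0 + 5*3 + -1*2 = 13
Now contract with column 2 of C:
(AB)_{11} * C_{12} = -28 * 5 = -140
(AB)_{12} * C_{22} = -35 * -1 = 35
(AB)_{13} * C_{32} = 13 * -4 = -52
(ABC)_{12} = -140 + 35 + -52 = -157

-157


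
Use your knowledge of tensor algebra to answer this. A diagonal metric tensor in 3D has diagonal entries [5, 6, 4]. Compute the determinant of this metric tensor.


For a diagonal metric, the determinant is the product of diagonal entries.
Diagonal entries: 5, 6, 4
det(g) = 5 * 6 * 4 = 120

120


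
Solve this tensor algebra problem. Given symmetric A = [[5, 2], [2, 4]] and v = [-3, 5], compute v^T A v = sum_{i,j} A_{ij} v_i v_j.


First compute Av:
(Av)_1 = 5*-3 + 2*5 = -5
(Av)_2 = 2*-3 + 4*5 = 14
Av = [-5, 14]
Then v^T (Av) = -3*-5 + 5*14
= 15 + 70 = 85

85


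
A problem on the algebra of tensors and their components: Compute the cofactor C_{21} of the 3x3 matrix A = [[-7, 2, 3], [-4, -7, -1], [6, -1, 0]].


To find cofactor C_{21}, delete row 2 and column 1.
The resulting 2x2 submatrix is: [[2, 3], [-1, 0]]
Minor M_{21} = 2*0 - 3*-1
  = 0 - -3 = 3
Sign = (-1)^(2+1) = (-1)^3 = -1
Cofactor C_{21} = -1 * 3 = -3

-3


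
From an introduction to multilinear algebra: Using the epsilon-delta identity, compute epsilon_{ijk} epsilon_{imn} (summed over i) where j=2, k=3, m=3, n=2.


Using the identity: epsilon_{ijk} epsilon_{imn} = delta_{jm} delta_{kn} - delta_{jn} delta_{km}.
delta_{23} = 0
delta_{32} = 0
delta_{22} = 1
delta_{33} = 1
Result = 0 * 0 - 1 * 1 = 0 - 1 = -1

-1


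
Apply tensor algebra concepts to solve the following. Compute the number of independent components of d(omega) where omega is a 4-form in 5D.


The exterior derivative of a p-form is a (p+1)-form.
Its number of independent components is C(n, p+1).
n = 5, p+1 = 5
C(5, 5) = 1

1


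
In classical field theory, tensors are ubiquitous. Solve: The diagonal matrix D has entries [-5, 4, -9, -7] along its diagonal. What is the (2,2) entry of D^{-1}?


For a diagonal matrix, the inverse has entries (D^{-1})_{ii} = 1/d_{ii}.
The diagonal entries are: d_{11} = -5, d_{22} = 4, d_{33} = -9, d_{44} = -7
We need (D^{-1})_{22} = 1/d_{22} = 1/4 = 1/4

1/4


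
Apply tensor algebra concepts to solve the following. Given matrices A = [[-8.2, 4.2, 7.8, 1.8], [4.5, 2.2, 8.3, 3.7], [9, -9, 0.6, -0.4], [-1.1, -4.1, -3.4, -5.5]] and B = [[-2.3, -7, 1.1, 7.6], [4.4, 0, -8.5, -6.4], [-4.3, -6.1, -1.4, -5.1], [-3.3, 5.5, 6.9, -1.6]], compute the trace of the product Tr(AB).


Tr(AB) = sum_i (AB)_{ii} where (AB)_{ii} = sum_k A_{ik} B_{ki}.
(AB)_{11} = -8.2*-2.3 + 4.2*4.4 + 7.8*-4.3 + 1.8*-3.3 = -2.14
(AB)_{22} = 4.5*-7 + 2.2*0 + 8.3*-6.1 + 3.7*5.5 = -61.78
(AB)_{33} = 9*1.1 + -9*-8.5 + 0.6*-1.4 + -0.4*6.9 = 82.8
(AB)_{44} = -1.1*7.6 + -4.1*-6.4 + -3.4*-5.1 + -5.5*-1.6 = 44.02
Tr(AB) = -2.14 + -61.78 + 82.8 + 44.02 = 62.9

62.9


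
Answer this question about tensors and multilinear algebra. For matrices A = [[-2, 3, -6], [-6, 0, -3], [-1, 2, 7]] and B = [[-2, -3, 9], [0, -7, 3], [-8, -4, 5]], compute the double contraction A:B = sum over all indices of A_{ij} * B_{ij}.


A:B = sum over all i,j of A_{ij} * B_{ij}.
Row 1: -2*-2=4, 3*-3=-9, -6*9=-54 => row sum = -59
Row 2: -6*0=0, 0*-7=0, -3*3=-9 => row sum = -9
Row 3: -1*-8=8, 2*-4=-8, 7*5=35 => row sum = 35
Total = -59 + -9 + 35 = -33

-33


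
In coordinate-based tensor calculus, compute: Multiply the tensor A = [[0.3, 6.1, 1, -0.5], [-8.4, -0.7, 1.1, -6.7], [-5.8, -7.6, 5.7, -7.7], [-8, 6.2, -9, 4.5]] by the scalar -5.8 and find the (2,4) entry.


Scalar multiplication: (cA)_{ij} = c * A_{ij}.
c = -5.8
A_{24} = -6.7
(cA)_{24} = -5.8 * -6.7 = 38.86

38.86


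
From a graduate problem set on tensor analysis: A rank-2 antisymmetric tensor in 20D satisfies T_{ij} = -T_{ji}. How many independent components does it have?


An antisymmetric rank-2 tensor satisfies A_{ij} = -A_{ji}, so diagonal entries are zero.
The independent components are the upper-triangular entries: C(n, 2) = n(n-1)/2.
n = 20
C(20, 2) = 20 * 19 / 2 = 380 / 2 = 190

190


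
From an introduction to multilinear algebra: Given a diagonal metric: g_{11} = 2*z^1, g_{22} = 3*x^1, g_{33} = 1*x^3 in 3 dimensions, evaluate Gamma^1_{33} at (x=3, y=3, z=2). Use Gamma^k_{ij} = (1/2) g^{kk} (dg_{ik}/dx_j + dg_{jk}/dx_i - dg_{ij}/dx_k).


For a diagonal metric, Gamma^k_{ij} = (1/2) g^{kk} (dg_{ik}/dx_j + dg_{jk}/dx_i - dg_{ij}/dx_k).
The metric is diagonal, so g_{ab} = 0 for a != b.
At the given point: g_{11} = 4, g_{22} = 9, g_{33} = 27
g^{11} = 1/4
dg_{31}/dx_3 = 0 (off-diagonal)
dg_{31}/dx_3 = 0 (off-diagonal)
dg_{33}/dx_1 = dg_{33}/dx_1 = 27
Numerator = 0 + 0 - 27 = -27
Gamma^1_{33} = -27 / (2 * 4) = -27/8

-27/8


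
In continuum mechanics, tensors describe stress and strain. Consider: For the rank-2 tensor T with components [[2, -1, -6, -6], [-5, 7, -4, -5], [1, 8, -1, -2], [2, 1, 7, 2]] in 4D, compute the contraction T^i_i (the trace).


The contraction (trace) of a rank-2 tensor is the sum of its diagonal elements.
Diagonal entries: A[1,1] = 2, A[2,2] = 7, A[3,3] = -1, A[4,4] = 2
Tr(A) = 2 + 7 + -1 + 2 = 10

10


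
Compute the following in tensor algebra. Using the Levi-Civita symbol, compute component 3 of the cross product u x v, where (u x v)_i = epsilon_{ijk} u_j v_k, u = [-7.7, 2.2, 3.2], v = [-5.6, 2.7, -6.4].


(u x v)_3 = sum_{j,k} epsilon_{3jk} u_j v_k. Only permutations of (1,2,3) contribute; the two non-zero terms are:
eps_{312} u_1 v_2 = 1 * -7.7 * 2.7 = -20.79
eps_{321} u_2 v_1 = -1 * 2.2 * -5.6 = 12.32
(u x v)_3 = -8.47

-8.47


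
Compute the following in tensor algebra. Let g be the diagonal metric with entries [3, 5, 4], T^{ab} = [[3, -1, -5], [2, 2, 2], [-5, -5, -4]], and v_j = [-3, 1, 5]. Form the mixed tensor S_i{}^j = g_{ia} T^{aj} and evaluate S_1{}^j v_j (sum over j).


Step 1: lower the first index. For a diagonal metric, g_{ia} T^{aj} = g_{ii} T^{ij} (no sum on i).
g_{11} = 3
S_1{}^1 = 3 * T^{11} = 3 * 3 = 9
S_1{}^2 = 3 * T^{12} = 3 * -1 = -3
S_1{}^3 = 3 * T^{13} = 3 * -5 = -15
Step 2: contract S_1{}^j with v_j.
S_1{}^1 * v_1 = 9 * -3 = -27
S_1{}^2 * v_2 = -3 * 1 = -3
S_1{}^3 * v_3 = -15 * 5 = -75
Result = -27 + -3 + -75 = -105

-105


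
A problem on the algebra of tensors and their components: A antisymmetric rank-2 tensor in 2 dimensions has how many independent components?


A antisymmetric rank-2 tensor in d dimensions has d(d-1)/2 independent components.
d = 2
d(d-1)/2 = 2 * 1 / 2 = 2 / 2 = 1

1


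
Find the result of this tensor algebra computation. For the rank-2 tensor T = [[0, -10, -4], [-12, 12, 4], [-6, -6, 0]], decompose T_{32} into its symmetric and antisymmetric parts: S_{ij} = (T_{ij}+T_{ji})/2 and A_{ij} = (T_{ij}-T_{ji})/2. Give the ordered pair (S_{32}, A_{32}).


T_{32} = -6
T_{23} = 4
S_{32} = (-6 + 4)/2 = -2/2 = -1
A_{32} = (-6 - 4)/2 = -10/2 = -5
Check: S + A = -1 + -5 = -6 = T_{32}.

(-1, -5)


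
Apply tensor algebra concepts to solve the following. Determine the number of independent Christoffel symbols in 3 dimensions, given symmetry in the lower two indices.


Christoffel symbols Gamma^k_{ij} are symmetric in i,j, so there are d * d(d+1)/2 independent symbols.
d = 3
d(d+1)/2 = 3 * 4 / 2 = 6
Total = 3 * 6 = 18

18


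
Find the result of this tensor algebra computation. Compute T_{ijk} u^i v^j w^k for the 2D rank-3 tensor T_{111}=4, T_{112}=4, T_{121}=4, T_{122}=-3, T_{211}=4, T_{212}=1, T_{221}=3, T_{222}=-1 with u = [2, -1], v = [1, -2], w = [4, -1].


S = sum over i,j,k of T_{ijk} u_i v_j w_k. Expanding all 8 terms:
T_{111}*u_1*v_1*w_1 = 4*2*1*4 = 32  (running total: 32)
T_{112}*u_1*v_1*w_2 = 4*2*1*-1 = -8  (running total: 24)
T_{121}*u_1*v_2*w_1 = 4*2*-2*4 = -64  (running total: -40)
T_{122}*u_1*v_2*w_2 = -3*2*-2*-1 = -12  (running total: -52)
T_{211}*u_2*v_1*w_1 = 4*-1*1*4 = -16  (running total: -68)
T_{212}*u_2*v_1*w_2 = 1*-1*1*-1 = 1  (running total: -67)
T_{221}*u_2*v_2*w_1 = 3*-1*-2*4 = 24  (running total: -43)
T_{222}*u_2*v_2*w_2 = -1*-1*-2*-1 = 2  (running total: -41)
S = -41

-41


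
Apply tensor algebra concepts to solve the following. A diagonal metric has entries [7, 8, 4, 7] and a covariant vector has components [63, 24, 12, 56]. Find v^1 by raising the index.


To raise an index with a diagonal metric: v^i = v_i / g_{ii}.
For index 1: v_1 = 63, g_{11} = 7
v^1 = 63 / 7 = 9

9


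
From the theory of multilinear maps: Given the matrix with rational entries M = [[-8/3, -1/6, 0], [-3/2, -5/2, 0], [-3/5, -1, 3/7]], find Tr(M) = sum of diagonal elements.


The trace is the sum of diagonal entries.
Diagonal: M[1,1] = -8/3, M[2,2] = -5/2, M[3,3] = 3/7
Tr(M) = -8/3 + -5/2 + 3/7
Computing step by step:
After adding M[1,1]: -8/3
After adding M[2,2]: -31/6
After adding M[3,3]: -199/42
Tr(M) = -199/42

-199/42


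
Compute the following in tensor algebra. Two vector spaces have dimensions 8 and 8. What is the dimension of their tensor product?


The dimension of a tensor product is the product of dimensions.
dim(V) = 8, dim(W) = 8
dim(V (x) W) = 8 * 8 = 64

64


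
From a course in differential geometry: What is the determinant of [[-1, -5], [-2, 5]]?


For a 2x2 matrix [[a, b], [c, d]], det = a*d - b*c.
a = -1, b = -5, c = -2, d = 5
a*d = -1 * 5 = -5
b*c = -5 * -2 = 10
det = -5 - 10 = -15

-15


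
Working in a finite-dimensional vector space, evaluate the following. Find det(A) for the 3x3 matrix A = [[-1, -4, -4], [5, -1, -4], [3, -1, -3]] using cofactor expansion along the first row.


Expanding along the first row, det(A) = a11*M_11 - a12*M_12 + a13*M_13, where M_1j is the (1,j) minor.
Minor M_11 = -1*-3 - -4*-1 = -1
Minor M_12 = 5*-3 - -4*3 = -3
Minor M_13 = 5*-1 - -1*3 = -2
det = -1*(-1) - -4*(-3) + -4*(-2)
    = 1 - 12 + 8
    = -3

-3


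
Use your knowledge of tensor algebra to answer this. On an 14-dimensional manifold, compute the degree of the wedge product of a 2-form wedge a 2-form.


The degree of a wedge product is the sum of the degrees of the individual forms.
Degrees: 2, 2
Total degree = 2 + 2 = 4

4


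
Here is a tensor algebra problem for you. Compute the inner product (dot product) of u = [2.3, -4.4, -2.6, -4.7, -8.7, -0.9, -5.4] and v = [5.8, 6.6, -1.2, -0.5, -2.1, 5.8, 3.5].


The inner product u . v = sum of u_i * v_i.
Term-by-term: 2.3 * 5.8, -4.4 * 6.6, -2.6 * -1.2, -4.7 * -0.5, -8.7 * -2.1, -0.9 * 5.8, -5.4 * 3.5
Products: 13.34, -29.04, 3.12, 2.35, 18.27, -5.22, -18.9
Sum = 13.34 + -29.04 + 3.12 + 2.35 + 18.27 + -5.22 + -18.9 = -16.08

-16.08


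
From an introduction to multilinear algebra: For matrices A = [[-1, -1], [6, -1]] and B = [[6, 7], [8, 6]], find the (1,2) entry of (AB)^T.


(AB)^T_{ij} = (AB)_{ji} = sum_k A_{jk} B_{ki}.
For i=1, j=2 we need (AB)_{21}:
A_{21} * B_{11} = 6 * 6 = 36
A_{22} * B_{21} = -1 * 8 = -8
Sum = 36 + -8 = 28

28


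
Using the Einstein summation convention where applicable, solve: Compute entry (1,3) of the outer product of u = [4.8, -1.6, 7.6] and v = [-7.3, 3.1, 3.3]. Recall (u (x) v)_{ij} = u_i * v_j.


The outer product entry T_{ij} = u_i * v_j.
We need i=1, j=3.
u_1 = 4.8, v_3 = 3.3
T_{1,3} = 4.8 * 3.3 = 15.84

15.84


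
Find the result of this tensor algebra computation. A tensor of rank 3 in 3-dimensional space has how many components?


The number of components of a rank-r tensor in d dimensions is d^r.
Here d = 3 and r = 3.
3^3 = 27

27


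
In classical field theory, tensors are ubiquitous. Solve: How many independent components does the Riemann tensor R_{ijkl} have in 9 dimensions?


The Riemann tensor in d dimensions has d^2(d^2 - 1)/12 independent components.
d = 9, so d^2 = 81
d^2 - 1 = 80
d^2(d^2 - 1) = 81 * 80 = 6480
Divide by 12: 6480 / 12 = 540

540


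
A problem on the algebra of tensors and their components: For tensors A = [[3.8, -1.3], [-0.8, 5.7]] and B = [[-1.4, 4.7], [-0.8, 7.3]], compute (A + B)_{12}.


Tensor addition is component-wise: (A + B)_{ij} = A_{ij} + B_{ij}.
A_{12} = -1.3
B_{12} = 4.7
(A + B)_{12} = -1.3 + 4.7 = 3.4

3.4


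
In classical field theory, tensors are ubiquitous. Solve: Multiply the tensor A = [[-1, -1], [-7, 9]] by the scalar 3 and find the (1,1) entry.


Scalar multiplication: (cA)_{ij} = c * A_{ij}.
c = 3
A_{11} = -1
(cA)_{11} = 3 * -1 = -3

-3


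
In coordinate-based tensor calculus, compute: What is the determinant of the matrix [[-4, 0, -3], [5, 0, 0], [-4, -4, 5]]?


Expanding along the first row, det(A) = a11*M_11 - a12*M_12 + a13*M_13, where M_1j is the (1,j) minor.
Minor M_11 = 0*5 - 0*-4 = 0
Minor M_12 = 5*5 - 0*-4 = 25
Minor M_13 = 5*-4 - 0*-4 = -20
det = -4*(0) - 0*(25) + -3*(-20)
    = 0 - 0 + 60
    = 60

60


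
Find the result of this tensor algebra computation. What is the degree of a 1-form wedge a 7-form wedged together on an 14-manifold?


The degree of a wedge product is the sum of the degrees of the individual forms.
Degrees: 1, 7
Total degree = 1 + 7 = 8

8


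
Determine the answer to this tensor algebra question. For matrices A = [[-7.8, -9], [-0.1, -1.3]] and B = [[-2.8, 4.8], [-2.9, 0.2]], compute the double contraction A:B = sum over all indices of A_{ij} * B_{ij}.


A:B = sum over all i,j of A_{ij} * B_{ij}.
Row 1: -7.8*-2.8=21.84, -9*4.8=-43.2 => row sum = -21.36
Row 2: -0.1*-2.9=0.29, -1.3*0.2=-0.26 => row sum = 0.03
Total = -21.36 + 0.03 = -21.33

-21.33


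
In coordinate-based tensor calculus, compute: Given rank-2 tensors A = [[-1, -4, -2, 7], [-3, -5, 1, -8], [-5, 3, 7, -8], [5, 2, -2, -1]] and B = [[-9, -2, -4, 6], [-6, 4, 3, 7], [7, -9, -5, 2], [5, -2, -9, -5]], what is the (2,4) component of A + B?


Tensor addition is component-wise: (A + B)_{ij} = A_{ij} + B_{ij}.
A_{24} = -8
B_{24} = 7
(A + B)_{24} = -8 + 7 = -1

-1


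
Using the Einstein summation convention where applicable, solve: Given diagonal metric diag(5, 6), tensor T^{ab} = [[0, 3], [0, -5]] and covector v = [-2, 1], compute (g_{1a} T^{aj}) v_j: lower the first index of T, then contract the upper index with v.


Step 1: lower the first index. For a diagonal metric, g_{ia} T^{aj} = g_{ii} T^{ij} (no sum on i).
g_{11} = 5
S_1{}^1 = 5 * T^{11} = 5 * 0 = 0
S_1{}^2 = 5 * T^{12} = 5 * 3 = 15
Step 2: contract S_1{}^j with v_j.
S_1{}^1 * v_1 = 0 * -2 = 0
S_1{}^2 * v_2 = 15 * 1 = 15
Result = 0 + 15 = 15

15


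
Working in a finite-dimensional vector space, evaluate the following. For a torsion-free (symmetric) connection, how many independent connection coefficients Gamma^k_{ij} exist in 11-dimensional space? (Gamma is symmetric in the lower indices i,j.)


Christoffel symbols Gamma^k_{ij} are symmetric in i,j, so there are d * d(d+1)/2 independent symbols.
d = 11
d(d+1)/2 = 11 * 12 / 2 = 66
Total = 11 * 66 = 726

726


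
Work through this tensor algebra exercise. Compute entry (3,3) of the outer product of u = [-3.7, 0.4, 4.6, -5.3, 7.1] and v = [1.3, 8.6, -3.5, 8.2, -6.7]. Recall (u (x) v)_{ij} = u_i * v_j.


The outer product entry T_{ij} = u_i * v_j.
We need i=3, j=3.
u_3 = 4.6, v_3 = -3.5
T_{3,3} = 4.6 * -3.5 = -16.1

-16.1


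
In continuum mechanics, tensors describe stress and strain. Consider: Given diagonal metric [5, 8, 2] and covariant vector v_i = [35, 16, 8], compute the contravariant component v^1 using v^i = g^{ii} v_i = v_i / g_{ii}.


To raise an index with a diagonal metric: v^i = v_i / g_{ii}.
For index 1: v_1 = 35, g_{11} = 5
v^1 = 35 / 5 = 7

7


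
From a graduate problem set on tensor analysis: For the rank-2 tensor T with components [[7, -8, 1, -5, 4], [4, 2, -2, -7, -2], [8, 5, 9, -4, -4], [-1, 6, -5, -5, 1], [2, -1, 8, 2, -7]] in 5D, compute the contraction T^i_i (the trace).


The contraction (trace) of a rank-2 tensor is the sum of its diagonal elements.
Diagonal entries: A[1,1] = 7, A[2,2] = 2, A[3,3] = 9, A[4,4] = -5, A[5,5] = -7
Tr(A) = 7 + 2 + 9 + -5 + -7 = 6

6


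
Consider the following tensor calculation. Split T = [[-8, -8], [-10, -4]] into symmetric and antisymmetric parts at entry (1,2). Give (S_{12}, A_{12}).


T_{12} = -8
T_{21} = -10
S_{12} = (-8 + -10)/2 = -18/2 = -9
A_{12} = (-8 - -10)/2 = 2/2 = 1
Check: S + A = -9 + 1 = -8 = T_{12}.

(-9, 1)


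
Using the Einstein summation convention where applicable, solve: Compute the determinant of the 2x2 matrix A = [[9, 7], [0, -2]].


For a 2x2 matrix [[a, b], [c, d]], det = a*d - b*c.
a = 9, b = 7, c = 0, d = -2
a*d = 9 * -2 = -18
b*c = 7 * 0 = 0
det = -18 - 0 = -18

-18


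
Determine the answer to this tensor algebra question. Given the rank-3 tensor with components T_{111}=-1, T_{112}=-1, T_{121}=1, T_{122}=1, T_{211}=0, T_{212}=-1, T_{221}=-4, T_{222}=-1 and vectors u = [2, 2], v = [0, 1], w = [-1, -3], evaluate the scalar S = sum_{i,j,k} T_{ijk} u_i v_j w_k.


S = sum over i,j,k of T_{ijk} u_i v_j w_k. Expanding all 8 terms:
T_{111}*u_1*v_1*w_1 = -1*2*0*-1 = 0  (running total: 0)
T_{112}*u_1*v_1*w_2 = -1*2*0*-3 = 0  (running total: 0)
T_{121}*u_1*v_2*w_1 = 1*2*1*-1 = -2  (running total: -2)
T_{122}*u_1*v_2*w_2 = 1*2*1*-3 = -6  (running total: -8)
T_{211}*u_2*v_1*w_1 = 0*2*0*-1 = 0  (running total: -8)
T_{212}*u_2*v_1*w_2 = -1*2*0*-3 = 0  (running total: -8)
T_{221}*u_2*v_2*w_1 = -4*2*1*-1 = 8  (running total: 0)
T_{222}*u_2*v_2*w_2 = -1*2*1*-3 = 6  (running total: 6)
S = 6

6


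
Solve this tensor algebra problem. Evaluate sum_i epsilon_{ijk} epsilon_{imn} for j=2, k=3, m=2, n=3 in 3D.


Using the identity: epsilon_{ijk} epsilon_{imn} = delta_{jm} delta_{kn} - delta_{jn} delta_{km}.
delta_{22} = 1
delta_{33} = 1
delta_{23} = 0
delta_{32} = 0
Result = 1 * 1 - 0 * 0 = 1 - 0 = 1

1


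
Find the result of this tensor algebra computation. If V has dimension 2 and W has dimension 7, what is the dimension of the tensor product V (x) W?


The dimension of a tensor product is the product of dimensions.
dim(V) = 2, dim(W) = 7
dim(V (x) W) = 2 * 7 = 14

14


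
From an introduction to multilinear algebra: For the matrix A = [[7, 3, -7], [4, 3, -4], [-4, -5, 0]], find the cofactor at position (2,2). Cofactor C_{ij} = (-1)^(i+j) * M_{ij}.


To find cofactor C_{22}, delete row 2 and column 2.
The resulting 2x2 submatrix is: [[7, -7], [-4, 0]]
Minor M_{22} = 7*0 - -7*-4
  = 0 - 28 = -28
Sign = (-1)^(2+2) = (-1)^4 = 1
Cofactor C_{22} = 1 * -28 = -28

-28


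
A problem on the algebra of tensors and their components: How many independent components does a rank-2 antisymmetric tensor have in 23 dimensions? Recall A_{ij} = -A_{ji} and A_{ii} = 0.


An antisymmetric rank-2 tensor satisfies A_{ij} = -A_{ji}, so diagonal entries are zero.
The independent components are the upper-triangular entries: C(n, 2) = n(n-1)/2.
n = 23
C(23, 2) = 23 * 22 / 2 = 506 / 2 = 253

253


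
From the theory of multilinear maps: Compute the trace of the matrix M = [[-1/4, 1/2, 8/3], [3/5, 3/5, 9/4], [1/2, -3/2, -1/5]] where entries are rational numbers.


The trace is the sum of diagonal entries.
Diagonal: M[1,1] = -1/4, M[2,2] = 3/5, M[3,3] = -1/5
Tr(M) = -1/4 + 3/5 + -1/5
Computing step by step:
After adding M[1,1]: -1/4
After adding M[2,2]: 7/20
After adding M[3,3]: 3/20
Tr(M) = 3/20

3/20


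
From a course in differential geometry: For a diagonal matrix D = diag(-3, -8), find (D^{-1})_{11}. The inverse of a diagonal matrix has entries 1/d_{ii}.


For a diagonal matrix, the inverse has entries (D^{-1})_{ii} = 1/d_{ii}.
The diagonal entries are: d_{11} = -3, d_{22} = -8
We need (D^{-1})_{11} = 1/d_{11} = 1/-3 = -1/3

-1/3


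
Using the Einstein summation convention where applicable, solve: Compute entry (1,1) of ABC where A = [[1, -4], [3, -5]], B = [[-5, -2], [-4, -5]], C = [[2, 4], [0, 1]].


(ABC)_{11} = sum_m (AB)_{1m} C_{m1}. First compute row 1 of AB.
(AB)_{11} = 1*-5 + -4*-4 = 11
(AB)_{12} = 1*-2 + -4*-5 = 18
Now contract with column 1 of C:
(AB)_{11} * C_{11} = 11 * 2 = 22
(AB)_{12} * C_{21} = 18 * 0 = 0
(ABC)_{11} = 22 + 0 = 22

22


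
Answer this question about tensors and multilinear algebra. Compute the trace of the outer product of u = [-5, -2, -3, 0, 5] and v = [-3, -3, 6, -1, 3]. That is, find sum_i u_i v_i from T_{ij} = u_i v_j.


The outer product gives T_{ij} = u_i v_j.
The trace (contraction) is Tr(T) = sum_i T_{ii} = sum_i u_i v_i.
Diagonal entries:
T_{11} = u_1 * v_1 = -5 * -3 = 15
T_{22} = u_2 * v_2 = -2 * -3 = 6
T_{33} = u_3 * v_3 = -3 * 6 = -18
T_{44} = u_4 * v_4 = 0 * -1 = 0
T_{55} = u_5 * v_5 = 5 * 3 = 15
Tr(T) = 15 + 6 + -18 + 0 + 15 = 18

18


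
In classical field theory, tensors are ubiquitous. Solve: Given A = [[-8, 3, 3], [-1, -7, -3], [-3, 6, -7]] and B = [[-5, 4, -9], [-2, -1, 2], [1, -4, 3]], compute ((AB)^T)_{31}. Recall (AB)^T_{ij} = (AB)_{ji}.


(AB)^T_{ij} = (AB)_{ji} = sum_k A_{jk} B_{ki}.
For i=3, j=1 we need (AB)_{13}:
A_{11} * B_{13} = -8 * -9 = 72
A_{12} * B_{23} = 3 * 2 = 6
A_{13} * B_{33} = 3 * 3 = 9
Sum = 72 + 6 + 9 = 87

87


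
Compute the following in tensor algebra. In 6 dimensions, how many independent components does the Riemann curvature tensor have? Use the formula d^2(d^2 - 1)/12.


The Riemann tensor in d dimensions has d^2(d^2 - 1)/12 independent components.
d = 6, so d^2 = 36
d^2 - 1 = 35
d^2(d^2 - 1) = 36 * 35 = 1260
Divide by 12: 1260 / 12 = 105

105


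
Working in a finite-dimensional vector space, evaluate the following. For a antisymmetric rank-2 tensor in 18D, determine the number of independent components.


A antisymmetric rank-2 tensor in d dimensions has d(d-1)/2 independent components.
d = 18
d(d-1)/2 = 18 * 17 / 2 = 306 / 2 = 153

153


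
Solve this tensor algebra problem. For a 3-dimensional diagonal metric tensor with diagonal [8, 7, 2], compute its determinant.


For a diagonal metric, the determinant is the product of diagonal entries.
Diagonal entries: 8, 7, 2
det(g) = 8 * 7 * 2 = 112

112


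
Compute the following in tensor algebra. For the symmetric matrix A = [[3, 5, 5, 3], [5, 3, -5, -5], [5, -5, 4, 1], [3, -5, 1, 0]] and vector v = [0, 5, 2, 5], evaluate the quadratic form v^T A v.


First compute Av:
(Av)_1 = 3*0 + 5*5 + 5*2 + 3*5 = 50
(Av)_2 = 5*0 + 3*5 + -5*2 + -5*5 = -20
(Av)_3 = 5*0 + -5*5 + 4*2 + 1*5 = -12
(Av)_4 = 3*0 + -5*5 + 1*2 + 0*5 = -23
Av = [50, -20, -12, -23]
Then v^T (Av) = 0*50 + 5*-20 + 2*-12 + 5*-23
= 0 + -100 + -24 + -115 = -239

-239


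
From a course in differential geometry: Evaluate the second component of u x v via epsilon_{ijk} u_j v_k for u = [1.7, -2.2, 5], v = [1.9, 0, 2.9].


(u x v)_2 = sum_{j,k} epsilon_{2jk} u_j v_k. Only permutations of (1,2,3) contribute; the two non-zero terms are:
eps_{213} u_1 v_3 = -1 * 1.7 * 2.9 = -4.93
eps_{231} u_3 v_1 = 1 * 5 * 1.9 = 9.5
(u x v)_2 = 4.57

4.57


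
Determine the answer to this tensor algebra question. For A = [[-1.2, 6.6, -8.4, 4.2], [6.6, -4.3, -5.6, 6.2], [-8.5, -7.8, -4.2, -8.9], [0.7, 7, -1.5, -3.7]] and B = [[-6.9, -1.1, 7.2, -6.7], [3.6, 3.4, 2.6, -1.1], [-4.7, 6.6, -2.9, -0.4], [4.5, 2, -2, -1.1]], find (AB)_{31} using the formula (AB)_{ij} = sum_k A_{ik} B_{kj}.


(AB)_{ij} = sum_k A_{ik} B_{kj}.
For i=3, j=1:
A_{31} * B_{11} = -8.5 * -6.9 = 58.65
A_{32} * B_{21} = -7.8 * 3.6 = -28.08
A_{33} * B_{31} = -4.2 * -4.7 = 19.74
A_{34} * B_{41} = -8.9 * 4.5 = -40.05
Sum = 58.65 + -28.08 + 19.74 + -40.05 = 10.26

10.26


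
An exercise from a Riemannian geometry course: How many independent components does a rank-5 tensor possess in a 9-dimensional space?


The number of components of a rank-r tensor in d dimensions is d^r.
Here d = 9 and r = 5.
9^5 = 59049

59049


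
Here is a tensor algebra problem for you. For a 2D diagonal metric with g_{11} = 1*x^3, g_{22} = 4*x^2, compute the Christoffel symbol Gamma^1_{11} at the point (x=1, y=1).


For a diagonal metric, Gamma^k_{ij} = (1/2) g^{kk} (dg_{ik}/dx_j + dg_{jk}/dx_i - dg_{ij}/dx_k).
The metric is diagonal, so g_{ab} = 0 for a != b.
At the given point: g_{11} = 1, g_{22} = 4
g^{11} = 1/1
dg_{11}/dx_1 = dg_{11}/dx_1 = 3
dg_{11}/dx_1 = dg_{11}/dx_1 = 3
dg_{11}/dx_1 = dg_{11}/dx_1 = 3
Numerator = 3 + 3 - 3 = 3
Gamma^1_{11} = 3 / (2 * 1) = 3/2

3/2


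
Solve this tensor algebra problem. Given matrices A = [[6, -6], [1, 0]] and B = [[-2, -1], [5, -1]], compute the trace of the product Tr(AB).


Tr(AB) = sum_i (AB)_{ii} where (AB)_{ii} = sum_k A_{ik} B_{ki}.
(AB)_{11} = 6*-2 + -6*5 = -42
(AB)_{22} = 1*-1 + 0*-1 = -1
Tr(AB) = -42 + -1 = -43

-43


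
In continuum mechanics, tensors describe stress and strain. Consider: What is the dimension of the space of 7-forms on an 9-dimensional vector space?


The dimension of the space of p-forms on an n-dimensional space is C(n, p).
n = 9, p = 7
C(9, 7) = 9! / (7! * 2!) = 36

36


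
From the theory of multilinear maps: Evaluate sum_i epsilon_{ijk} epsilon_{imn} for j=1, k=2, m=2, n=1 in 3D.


Using the identity: epsilon_{ijk} epsilon_{imn} = delta_{jm} delta_{kn} - delta_{jn} delta_{km}.
delta_{12} = 0
delta_{21} = 0
delta_{11} = 1
delta_{22} = 1
Result = 0 * 0 - 1 * 1 = 0 - 1 = -1

-1


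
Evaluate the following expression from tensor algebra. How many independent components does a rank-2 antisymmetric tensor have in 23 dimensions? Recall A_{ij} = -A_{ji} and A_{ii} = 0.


An antisymmetric rank-2 tensor satisfies A_{ij} = -A_{ji}, so diagonal entries are zero.
The independent components are the upper-triangular entries: C(n, 2) = n(n-1)/2.
n = 23
C(23, 2) = 23 * 22 / 2 = 506 / 2 = 253

253


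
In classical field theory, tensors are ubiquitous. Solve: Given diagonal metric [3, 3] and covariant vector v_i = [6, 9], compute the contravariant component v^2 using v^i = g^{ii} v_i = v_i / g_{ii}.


To raise an index with a diagonal metric: v^i = v_i / g_{ii}.
For index 2: v_2 = 9, g_{22} = 3
v^2 = 9 / 3 = 3

3


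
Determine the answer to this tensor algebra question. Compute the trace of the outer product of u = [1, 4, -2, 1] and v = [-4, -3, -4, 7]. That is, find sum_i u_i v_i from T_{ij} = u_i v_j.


The outer product gives T_{ij} = u_i v_j.
The trace (contraction) is Tr(T) = sum_i T_{ii} = sum_i u_i v_i.
Diagonal entries:
T_{11} = u_1 * v_1 = 1 * -4 = -4
T_{22} = u_2 * v_2 = 4 * -3 = -12
T_{33} = u_3 * v_3 = -2 * -4 = 8
T_{44} = u_4 * v_4 = 1 * 7 = 7
Tr(T) = -4 + -12 + 8 + 7 = -1

-1


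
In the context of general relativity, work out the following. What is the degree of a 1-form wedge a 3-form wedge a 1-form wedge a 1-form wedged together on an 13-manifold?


The degree of a wedge product is the sum of the degrees of the individual forms.
Degrees: 1, 3, 1, 1
Total degree = 1 + 3 + 1 + 1 = 6

6


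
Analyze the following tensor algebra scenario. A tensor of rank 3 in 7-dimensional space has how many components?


The number of components of a rank-r tensor in d dimensions is d^r.
Here d = 7 and r = 3.
7^3 = 343

343


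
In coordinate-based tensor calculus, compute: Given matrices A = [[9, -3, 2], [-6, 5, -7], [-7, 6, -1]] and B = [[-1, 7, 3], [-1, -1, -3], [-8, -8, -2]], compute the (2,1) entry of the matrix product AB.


(AB)_{ij} = sum_k A_{ik} B_{kj}.
For i=2, j=1:
A_{21} * B_{11} = -6 * -1 = 6
A_{22} * B_{21} = 5 * -1 = -5
A_{23} * B_{31} = -7 * -8 = 56
Sum = 6 + -5 + 56 = 57

57


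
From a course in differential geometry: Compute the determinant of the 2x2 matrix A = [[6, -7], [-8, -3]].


For a 2x2 matrix [[a, b], [c, d]], det = a*d - b*c.
a = 6, b = -7, c = -8, d = -3
a*d = 6 * -3 = -18
b*c = -7 * -8 = 56
det = -18 - 56 = -74

-74


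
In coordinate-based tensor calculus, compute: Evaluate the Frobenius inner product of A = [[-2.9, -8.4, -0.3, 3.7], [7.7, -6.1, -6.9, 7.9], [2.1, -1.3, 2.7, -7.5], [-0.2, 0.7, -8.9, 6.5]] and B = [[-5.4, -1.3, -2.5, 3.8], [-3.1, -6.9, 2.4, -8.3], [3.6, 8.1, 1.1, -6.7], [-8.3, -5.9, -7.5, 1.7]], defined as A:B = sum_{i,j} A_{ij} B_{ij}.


A:B = sum over all i,j of A_{ij} * B_{ij}.
Row 1: -2.9*-5.4=15.66, -8.4*-1.3=10.92, -0.3*-2.5=0.75, 3.7*3.8=14.06 => row sum = 41.39
Row 2: 7.7*-3.1=-23.87, -6.1*-6.9=42.09, -6.9*2.4=-16.56, 7.9*-8.3=-65.57 => row sum = -63.91
Row 3: 2.1*3.6=7.56, -1.3*8.1=-10.53, 2.7*1.1=2.97, -7.5*-6.7=50.25 => row sum = 50.25
Row 4: -0.2*-8.3=1.66, 0.7*-5.9=-4.13, -8.9*-7.5=66.75, 6.5*1.7=11.05 => row sum = 75.33
Total = 41.39 + -63.91 + 50.25 + 75.33 = 103.06

103.06


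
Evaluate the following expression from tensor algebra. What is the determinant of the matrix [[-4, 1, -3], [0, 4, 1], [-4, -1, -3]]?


Expanding along the first row, det(A) = a11*M_11 - a12*M_12 + a13*M_13, where M_1j is the (1,j) minor.
Minor M_11 = 4*-3 - 1*-1 = -11
Minor M_12 = 0*-3 - 1*-4 = 4
Minor M_13 = 0*-1 - 4*-4 = 16
det = -4*(-11) - 1*(4) + -3*(16)
    = 44 - 4 + -48
    = -8

-8


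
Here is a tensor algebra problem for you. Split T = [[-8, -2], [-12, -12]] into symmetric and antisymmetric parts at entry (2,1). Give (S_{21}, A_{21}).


T_{21} = -12
T_{12} = -2
S_{21} = (-12 + -2)/2 = -14/2 = -7
A_{21} = (-12 - -2)/2 = -10/2 = -5
Check: S + A = -7 + -5 = -12 = T_{21}.

(-7, -5)


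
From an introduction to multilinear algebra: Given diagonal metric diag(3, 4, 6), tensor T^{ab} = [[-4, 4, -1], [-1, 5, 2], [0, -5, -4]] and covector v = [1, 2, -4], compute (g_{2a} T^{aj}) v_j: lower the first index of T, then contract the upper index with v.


Step 1: lower the first index. For a diagonal metric, g_{ia} T^{aj} = g_{ii} T^{ij} (no sum on i).
g_{22} = 4
S_2{}^1 = 4 * T^{21} = 4 * -1 = -4
S_2{}^2 = 4 * T^{22} = 4 * 5 = 20
S_2{}^3 = 4 * T^{23} = 4 * 2 = 8
Step 2: contract S_2{}^j with v_j.
S_2{}^1 * v_1 = -4 * 1 = -4
S_2{}^2 * v_2 = 20 * 2 = 40
S_2{}^3 * v_3 = 8 * -4 = -32
Result = -4 + 40 + -32 = 4

4


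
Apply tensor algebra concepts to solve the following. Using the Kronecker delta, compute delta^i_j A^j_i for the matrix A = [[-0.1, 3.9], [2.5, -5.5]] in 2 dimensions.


The contraction (trace) of a rank-2 tensor is the sum of its diagonal elements.
Diagonal entries: A[1,1] = -0.1, A[2,2] = -5.5
Tr(A) = -0.1 + -5.5 = -5.6

-5.6


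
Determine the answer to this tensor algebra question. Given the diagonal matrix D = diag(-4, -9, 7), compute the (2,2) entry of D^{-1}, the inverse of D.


For a diagonal matrix, the inverse has entries (D^{-1})_{ii} = 1/d_{ii}.
The diagonal entries are: d_{11} = -4, d_{22} = -9, d_{33} = 7
We need (D^{-1})_{22} = 1/d_{22} = 1/-9 = -1/9

-1/9


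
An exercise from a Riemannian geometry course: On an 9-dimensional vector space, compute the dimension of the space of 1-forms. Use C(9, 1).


The dimension of the space of p-forms on an n-dimensional space is C(n, p).
n = 9, p = 1
C(9, 1) = 9! / (1! * 8!) = 9

9


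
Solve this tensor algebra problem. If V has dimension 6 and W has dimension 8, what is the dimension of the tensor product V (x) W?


The dimension of a tensor product is the product of dimensions.
dim(V) = 6, dim(W) = 8
dim(V (x) W) = 6 * 8 = 48

48


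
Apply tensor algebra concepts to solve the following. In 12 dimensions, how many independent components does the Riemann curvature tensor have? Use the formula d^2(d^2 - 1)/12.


The Riemann tensor in d dimensions has d^2(d^2 - 1)/12 independent components.
d = 12, so d^2 = 144
d^2 - 1 = 143
d^2(d^2 - 1) = 144 * 143 = 20592
Divide by 12: 20592 / 12 = 1716

1716


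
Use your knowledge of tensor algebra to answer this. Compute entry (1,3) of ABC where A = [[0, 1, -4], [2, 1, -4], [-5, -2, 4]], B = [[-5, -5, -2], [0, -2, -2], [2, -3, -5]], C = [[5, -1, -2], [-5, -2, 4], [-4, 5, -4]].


(ABC)_{13} = sum_m (AB)_{1m} C_{m3}. First compute row 1 of AB.
(AB)_{11} = 0*-5 + 1*0 + -4*2 = -8
(AB)_{12} = 0*-5 + 1*-2 + -4*-3 = 10
(AB)_{13} = 0*-2 + 1*-2 + -4*-5 = 18
Now contract with column 3 of C:
(AB)_{11} * C_{13} = -8 * -2 = 16
(AB)_{12} * C_{23} = 10 * 4 = 40
(AB)_{13} * C_{33} = 18 * -4 = -72
(ABC)_{13} = 16 + 40 + -72 = -16

-16
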